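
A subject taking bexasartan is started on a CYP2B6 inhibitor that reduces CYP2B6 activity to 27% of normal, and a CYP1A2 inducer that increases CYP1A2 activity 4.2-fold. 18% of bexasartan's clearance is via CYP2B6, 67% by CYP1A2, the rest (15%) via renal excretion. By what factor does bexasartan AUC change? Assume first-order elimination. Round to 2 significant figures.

0.33

The CYP2B6 pathway (18% of clearance) falls to 0.27× activity: 0.18 × 0.27 = 0.0486.
The CYP1A2 pathway (67% of clearance) increases to 4.2× activity: 0.67 × 4.2 = 2.814.
The remaining 15% of clearance is unaffected.
New clearance relative to baseline: 0.0486 + 2.814 + 0.15 = 3.0126.
AUC ∝ 1/CL: fold-change = 1 / 3.0126 = 0.33.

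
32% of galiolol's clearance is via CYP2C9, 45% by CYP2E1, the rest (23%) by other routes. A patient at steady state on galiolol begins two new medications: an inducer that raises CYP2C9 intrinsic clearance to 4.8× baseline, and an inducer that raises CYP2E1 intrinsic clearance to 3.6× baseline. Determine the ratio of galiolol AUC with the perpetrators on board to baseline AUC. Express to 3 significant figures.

The CYP2C9 pathway (32% of clearance) rises to 4.8× activity: 0.32 × 4.8 = 1.536.
The CYP2E1 pathway (45% of clearance) rises to 3.6× activity: 0.45 × 3.6 = 1.62.
The remaining 23% of clearance is unaffected.
Relative clearance = 1.536 + 1.62 + 0.23 = 3.386.
Because AUC varies inversely with clearance, the combined effect is 1 / 3.386 = 0.295.

0.295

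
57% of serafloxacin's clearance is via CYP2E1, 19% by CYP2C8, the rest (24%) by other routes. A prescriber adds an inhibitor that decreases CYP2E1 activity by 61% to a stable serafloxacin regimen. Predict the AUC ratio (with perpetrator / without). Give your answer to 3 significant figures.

The CYP2E1 pathway (57% of clearance) is reduced to 0.39× activity: 0.57 × 0.39 = 0.2223.
CYP2C8 (19%) and the residual 24% are unaffected.
New clearance relative to baseline: 0.2223 + 0.19 + 0.24 = 0.6523.
Since AUC ∝ 1/CL, the ratio is 1 / 0.6523 = 1.53.

1.53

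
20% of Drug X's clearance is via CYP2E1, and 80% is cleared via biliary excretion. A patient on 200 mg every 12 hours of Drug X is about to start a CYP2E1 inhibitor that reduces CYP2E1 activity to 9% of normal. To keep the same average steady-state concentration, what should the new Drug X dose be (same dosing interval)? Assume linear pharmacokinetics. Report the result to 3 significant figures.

CYP2E1: 0.2 × 0.09 = 0.018
Other: 0.8 (unchanged)
CL_new/CL_old = 0.018 + 0.8 = 0.818.
To maintain the same steady-state level, dose must scale with clearance: new dose = 200 × 0.818 = 164 mg.

164 mg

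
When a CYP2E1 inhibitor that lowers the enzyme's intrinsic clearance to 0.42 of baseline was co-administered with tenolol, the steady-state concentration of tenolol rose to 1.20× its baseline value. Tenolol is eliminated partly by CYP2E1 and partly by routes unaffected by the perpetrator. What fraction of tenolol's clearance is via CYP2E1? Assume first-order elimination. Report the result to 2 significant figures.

Let fm be the CYP2E1 fraction. New clearance relative to baseline = fm × 0.42 + (1 − fm).
Steady-state concentration ratio = 1 / (new CL fraction), so new CL fraction = 1 / 1.20 = 0.8333.
fm × 0.42 + 1 − fm = 0.8333  ⇒  fm × (0.42 − 1) = −0.1667  ⇒  fm = 0.29.

0.29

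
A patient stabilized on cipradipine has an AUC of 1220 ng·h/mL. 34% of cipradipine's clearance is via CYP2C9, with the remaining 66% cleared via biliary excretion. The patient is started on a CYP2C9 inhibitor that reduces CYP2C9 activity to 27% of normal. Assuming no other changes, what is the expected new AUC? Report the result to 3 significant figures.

The CYP2C9 pathway (34% of clearance) is reduced to 0.27× activity: 0.34 × 0.27 = 0.0918.
Non-CYP routes (66%) are unchanged.
New clearance relative to baseline: 0.0918 + 0.66 = 0.7518.
With dosing unchanged, AUC scales as 1/CL: 1220 / 0.7518 = 1.62 × 10³ ng·h/mL.

1.62 × 10³ ng·h/mL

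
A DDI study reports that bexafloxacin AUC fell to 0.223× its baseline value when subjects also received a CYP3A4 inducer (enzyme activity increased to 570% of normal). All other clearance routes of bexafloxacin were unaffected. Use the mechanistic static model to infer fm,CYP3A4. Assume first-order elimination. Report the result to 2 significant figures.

Let fm be the CYP3A4 fraction. New clearance relative to baseline = fm × 5.7 + (1 − fm).
AUC ratio = 1 / (new CL fraction), so new CL fraction = 1 / 0.223 = 4.484.
fm × 5.7 + 1 − fm = 4.484  ⇒  fm × (5.7 − 1) = 3.484  ⇒  fm = 0.74.

0.74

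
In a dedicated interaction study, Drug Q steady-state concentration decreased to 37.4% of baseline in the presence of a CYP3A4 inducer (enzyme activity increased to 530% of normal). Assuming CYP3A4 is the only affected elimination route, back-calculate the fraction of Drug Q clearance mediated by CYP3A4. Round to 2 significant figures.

Let x = fm,CYP3A4. Because steady-state concentration ∝ 1/CL, relative clearance rose to 1/0.374 = 2.674.
Only the CYP3A4 route changed, so 2.674 = x·5.3 + (1 − x), giving x = 0.39.

0.39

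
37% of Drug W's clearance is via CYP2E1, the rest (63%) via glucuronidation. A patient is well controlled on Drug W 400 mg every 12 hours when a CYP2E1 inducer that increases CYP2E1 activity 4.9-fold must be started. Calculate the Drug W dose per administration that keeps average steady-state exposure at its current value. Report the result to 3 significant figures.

977 mg

The CYP2E1 pathway (37% of clearance) rises to 4.9× activity: 0.37 × 4.9 = 1.813.
The remaining 63% of clearance is unaffected.
New clearance relative to baseline: 1.813 + 0.63 = 2.443.
Exposure is unchanged when dose changes in proportion to clearance. New dose = 400 mg × 2.443 = 977 mg.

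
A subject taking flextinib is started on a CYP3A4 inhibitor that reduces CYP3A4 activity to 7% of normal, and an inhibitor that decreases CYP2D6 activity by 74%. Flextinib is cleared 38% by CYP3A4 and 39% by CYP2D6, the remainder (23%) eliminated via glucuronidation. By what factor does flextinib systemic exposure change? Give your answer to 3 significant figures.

2.79

The CYP3A4 pathway (38% of clearance) is reduced to 0.07× activity: 0.38 × 0.07 = 0.0266.
The CYP2D6 pathway (39% of clearance) falls to 0.26× activity: 0.39 × 0.26 = 0.1014.
Non-CYP routes (23%) are unchanged.
Relative clearance = 0.0266 + 0.1014 + 0.23 = 0.358.
Net systemic exposure ratio = 1 / 0.358 = 2.79.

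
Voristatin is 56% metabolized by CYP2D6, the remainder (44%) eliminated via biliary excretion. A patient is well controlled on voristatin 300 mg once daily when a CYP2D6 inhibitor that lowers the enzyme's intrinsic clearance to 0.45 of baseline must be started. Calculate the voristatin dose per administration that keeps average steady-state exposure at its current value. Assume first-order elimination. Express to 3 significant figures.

208 mg

The CYP2D6 pathway (56% of clearance) drops to 0.45× activity: 0.56 × 0.45 = 0.252.
Non-CYP routes (44%) are unchanged.
New clearance relative to baseline: 0.252 + 0.44 = 0.692.
Css,avg = (dose rate)/CL, so holding Css fixed requires dose ∝ CL: 300 × 0.692 = 208 mg.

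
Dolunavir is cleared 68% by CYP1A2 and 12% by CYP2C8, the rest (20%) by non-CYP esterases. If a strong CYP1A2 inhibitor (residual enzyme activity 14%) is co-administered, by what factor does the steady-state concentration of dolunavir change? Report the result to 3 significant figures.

The CYP1A2 pathway (68% of clearance) falls to 0.14× activity: 0.68 × 0.14 = 0.0952.
CYP2C8 (12%) and the residual 20% are unaffected.
CL_new/CL_old = 0.0952 + 0.12 + 0.2 = 0.4152.
Steady-state concentration ratio = CL_old/CL_new = 1 / 0.4152 = 2.41.

2.41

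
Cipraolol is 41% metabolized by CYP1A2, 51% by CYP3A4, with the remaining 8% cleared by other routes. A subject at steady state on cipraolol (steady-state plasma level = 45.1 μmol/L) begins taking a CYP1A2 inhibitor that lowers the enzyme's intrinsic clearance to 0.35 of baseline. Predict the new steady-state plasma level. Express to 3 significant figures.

61.5 μmol/L

The CYP1A2 pathway (41% of clearance) is reduced to 0.35× activity: 0.41 × 0.35 = 0.1435.
CYP3A4 (51%) and the residual 8% are unaffected.
CL_new/CL_old = 0.1435 + 0.51 + 0.08 = 0.7335.
Steady-state plasma level ∝ 1/CL, so new value = 45.1 / 0.7335 = 61.5 μmol/L.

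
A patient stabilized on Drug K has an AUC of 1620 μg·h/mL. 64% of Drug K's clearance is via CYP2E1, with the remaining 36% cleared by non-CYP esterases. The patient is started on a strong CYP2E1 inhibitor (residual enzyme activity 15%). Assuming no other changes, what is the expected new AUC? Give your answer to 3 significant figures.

3.55 × 10³ μg·h/mL

CYP2E1: 0.64 × 0.15 = 0.096
Other: 0.36 (unchanged)
New clearance relative to baseline: 0.096 + 0.36 = 0.456.
With dosing unchanged, AUC scales as 1/CL: 1620 / 0.456 = 3.55 × 10³ μg·h/mL.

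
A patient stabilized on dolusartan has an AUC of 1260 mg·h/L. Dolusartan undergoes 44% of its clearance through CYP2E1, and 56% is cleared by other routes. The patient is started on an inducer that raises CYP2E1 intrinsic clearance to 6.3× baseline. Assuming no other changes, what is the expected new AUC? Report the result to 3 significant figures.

378 mg·h/L

CYP2E1: 0.44 × 6.3 = 2.772
Other: 0.56 (unchanged)
New clearance relative to baseline: 2.772 + 0.56 = 3.332.
With dosing unchanged, AUC scales as 1/CL: 1260 / 3.332 = 378 mg·h/L.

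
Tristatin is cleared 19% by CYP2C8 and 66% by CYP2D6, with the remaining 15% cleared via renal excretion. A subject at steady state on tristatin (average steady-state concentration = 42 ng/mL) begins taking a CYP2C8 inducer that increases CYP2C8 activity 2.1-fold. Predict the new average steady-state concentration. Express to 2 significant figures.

The CYP2C8 pathway (19% of clearance) rises to 2.1× activity: 0.19 × 2.1 = 0.399.
CYP2D6 (66%) and the residual 15% are unaffected.
New clearance relative to baseline: 0.399 + 0.66 + 0.15 = 1.209.
New average steady-state concentration = baseline ÷ relative clearance = 42 / 1.209 = 35 ng/mL.

35 ng/mL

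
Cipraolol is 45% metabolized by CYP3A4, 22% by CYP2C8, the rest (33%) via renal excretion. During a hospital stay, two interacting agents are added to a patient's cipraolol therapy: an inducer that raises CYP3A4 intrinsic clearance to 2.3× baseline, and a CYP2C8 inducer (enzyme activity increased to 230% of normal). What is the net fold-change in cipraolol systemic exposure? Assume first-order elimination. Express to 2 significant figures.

0.53

CYP3A4: 0.45 × 2.3 = 1.035
CYP2C8: 0.22 × 2.3 = 0.506
Other: 0.33 (unchanged)
Relative clearance = 1.035 + 0.506 + 0.33 = 1.871.
Because systemic exposure varies inversely with clearance, the combined effect is 1 / 1.871 = 0.53.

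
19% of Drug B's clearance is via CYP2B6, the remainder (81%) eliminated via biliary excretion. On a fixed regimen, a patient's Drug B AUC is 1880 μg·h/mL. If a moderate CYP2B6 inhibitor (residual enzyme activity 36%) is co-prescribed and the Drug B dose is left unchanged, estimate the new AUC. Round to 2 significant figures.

The CYP2B6 pathway (19% of clearance) drops to 0.36× activity: 0.19 × 0.36 = 0.0684.
The remaining 81% of clearance is unaffected.
New clearance relative to baseline: 0.0684 + 0.81 = 0.8784.
AUC ∝ 1/CL, so new value = 1880 / 0.8784 = 2.1 × 10³ μg·h/mL.

2.1 × 10³ μg·h/mL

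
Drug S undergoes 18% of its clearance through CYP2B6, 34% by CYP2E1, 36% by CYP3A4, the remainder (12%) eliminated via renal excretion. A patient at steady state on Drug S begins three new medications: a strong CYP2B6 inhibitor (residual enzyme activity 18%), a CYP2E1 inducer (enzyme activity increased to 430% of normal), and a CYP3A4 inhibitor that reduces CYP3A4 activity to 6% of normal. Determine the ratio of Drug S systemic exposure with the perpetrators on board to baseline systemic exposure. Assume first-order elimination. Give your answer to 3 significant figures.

0.611

The CYP2B6 pathway (18% of clearance) falls to 0.18× activity: 0.18 × 0.18 = 0.0324.
The CYP2E1 pathway (34% of clearance) rises to 4.3× activity: 0.34 × 4.3 = 1.462.
The CYP3A4 pathway (36% of clearance) falls to 0.06× activity: 0.36 × 0.06 = 0.0216.
Non-CYP routes (12%) are unchanged.
CL_new/CL_old = 0.0324 + 1.462 + 0.0216 + 0.12 = 1.636.
Net systemic exposure ratio = 1 / 1.636 = 0.611.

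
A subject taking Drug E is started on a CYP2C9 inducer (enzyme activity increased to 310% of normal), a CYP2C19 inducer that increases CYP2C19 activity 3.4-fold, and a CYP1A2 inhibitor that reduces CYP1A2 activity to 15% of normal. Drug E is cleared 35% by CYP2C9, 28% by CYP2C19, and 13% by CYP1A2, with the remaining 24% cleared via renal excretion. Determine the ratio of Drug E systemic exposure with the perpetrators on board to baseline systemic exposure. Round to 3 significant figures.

CYP2C9: 0.35 × 3.1 = 1.085
CYP2C19: 0.28 × 3.4 = 0.952
CYP1A2: 0.13 × 0.15 = 0.0195
Other: 0.24 (unchanged)
Relative clearance = 1.085 + 0.952 + 0.0195 + 0.24 = 2.2965.
Because systemic exposure varies inversely with clearance, the combined effect is 1 / 2.2965 = 0.435.

0.435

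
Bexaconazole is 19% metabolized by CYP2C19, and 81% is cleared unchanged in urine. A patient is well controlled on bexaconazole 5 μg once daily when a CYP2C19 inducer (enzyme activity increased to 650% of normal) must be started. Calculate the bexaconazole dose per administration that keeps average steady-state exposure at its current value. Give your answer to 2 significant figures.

10 μg

The CYP2C19 pathway (19% of clearance) rises to 6.5× activity: 0.19 × 6.5 = 1.235.
The remaining 81% of clearance is unaffected.
Relative clearance = 1.235 + 0.81 = 2.045.
Css,avg = (dose rate)/CL, so holding Css fixed requires dose ∝ CL: 5 × 2.045 = 10 μg.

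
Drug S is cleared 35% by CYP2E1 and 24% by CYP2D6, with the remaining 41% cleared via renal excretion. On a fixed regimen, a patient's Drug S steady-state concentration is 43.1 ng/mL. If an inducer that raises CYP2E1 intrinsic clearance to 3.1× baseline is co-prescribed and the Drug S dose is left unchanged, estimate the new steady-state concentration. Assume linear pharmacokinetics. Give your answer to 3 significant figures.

24.8 ng/mL

CYP2E1: 0.35 × 3.1 = 1.085
CYP2D6: 0.24 (unchanged)
Other: 0.41 (unchanged)
CL_new/CL_old = 1.085 + 0.24 + 0.41 = 1.735.
Steady-state concentration ∝ 1/CL, so new value = 43.1 / 1.735 = 24.8 ng/mL.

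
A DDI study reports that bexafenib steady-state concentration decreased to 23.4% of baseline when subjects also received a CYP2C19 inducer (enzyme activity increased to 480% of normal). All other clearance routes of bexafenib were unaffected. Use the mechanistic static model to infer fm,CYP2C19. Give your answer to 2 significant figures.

0.86

Let x = fm,CYP2C19. Because steady-state concentration ∝ 1/CL, relative clearance rose to 1/0.234 = 4.274.
Only the CYP2C19 route changed, so 4.274 = x·4.8 + (1 − x), giving x = 0.86.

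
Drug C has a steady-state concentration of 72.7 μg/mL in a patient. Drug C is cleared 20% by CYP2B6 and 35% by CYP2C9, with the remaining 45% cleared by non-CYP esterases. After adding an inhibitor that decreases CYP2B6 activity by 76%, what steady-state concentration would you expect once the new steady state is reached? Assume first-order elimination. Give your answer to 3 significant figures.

CYP2B6: 0.2 × 0.24 = 0.048
CYP2C9: 0.35 (unchanged)
Other: 0.45 (unchanged)
New clearance relative to baseline: 0.048 + 0.35 + 0.45 = 0.848.
New steady-state concentration = baseline ÷ relative clearance = 72.7 / 0.848 = 85.7 μg/mL.

85.7 μg/mL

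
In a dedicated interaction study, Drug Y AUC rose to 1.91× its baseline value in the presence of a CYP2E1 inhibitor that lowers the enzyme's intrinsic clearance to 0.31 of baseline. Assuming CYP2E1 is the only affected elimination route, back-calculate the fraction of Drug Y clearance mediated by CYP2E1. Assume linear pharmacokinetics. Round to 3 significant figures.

Write x for the fraction cleared via CYP2E1. The observed AUC change means clearance fell to 1/1.91 = 0.5236 of baseline.
Setting x·0.31 + (1 − x) = 0.5236 and solving: x = (0.5236 − 1)/(0.31 − 1) = 0.690.

0.690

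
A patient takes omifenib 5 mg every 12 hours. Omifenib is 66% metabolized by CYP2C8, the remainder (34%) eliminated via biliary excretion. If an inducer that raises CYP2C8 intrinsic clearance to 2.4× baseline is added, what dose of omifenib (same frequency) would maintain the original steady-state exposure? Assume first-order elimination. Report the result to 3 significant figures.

The CYP2C8 pathway (66% of clearance) rises to 2.4× activity: 0.66 × 2.4 = 1.584.
Non-CYP routes (34%) are unchanged.
New clearance relative to baseline: 1.584 + 0.34 = 1.924.
To maintain the same steady-state level, dose must scale with clearance: new dose = 5 × 1.924 = 9.62 mg.

9.62 mg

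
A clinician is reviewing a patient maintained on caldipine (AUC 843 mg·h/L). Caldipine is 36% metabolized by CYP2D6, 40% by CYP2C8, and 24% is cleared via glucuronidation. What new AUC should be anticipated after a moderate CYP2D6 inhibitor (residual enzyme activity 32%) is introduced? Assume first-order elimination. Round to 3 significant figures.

1.12 × 10³ mg·h/L

The CYP2D6 pathway (36% of clearance) falls to 0.32× activity: 0.36 × 0.32 = 0.1152.
CYP2C8 (40%) and the residual 24% are unaffected.
CL_new/CL_old = 0.1152 + 0.4 + 0.24 = 0.7552.
AUC ∝ 1/CL, so new value = 843 / 0.7552 = 1.12 × 10³ mg·h/L.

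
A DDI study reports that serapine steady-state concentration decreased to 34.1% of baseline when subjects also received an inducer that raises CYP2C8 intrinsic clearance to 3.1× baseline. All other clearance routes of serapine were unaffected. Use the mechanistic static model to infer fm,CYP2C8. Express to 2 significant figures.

0.92

CL'/CL = 1 / 0.341 = 2.933
3.1·fm + (1 − fm) = 2.933
fm = (2.933 − 1) / (3.1 − 1) = 0.92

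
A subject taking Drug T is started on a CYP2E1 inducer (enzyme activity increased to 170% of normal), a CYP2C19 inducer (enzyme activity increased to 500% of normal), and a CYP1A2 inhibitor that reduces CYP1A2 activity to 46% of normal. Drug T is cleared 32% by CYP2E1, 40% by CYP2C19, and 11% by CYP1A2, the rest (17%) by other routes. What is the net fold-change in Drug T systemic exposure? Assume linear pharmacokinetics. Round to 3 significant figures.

0.362

The CYP2E1 pathway (32% of clearance) increases to 1.7× activity: 0.32 × 1.7 = 0.544.
The CYP2C19 pathway (40% of clearance) rises to 5× activity: 0.4 × 5 = 2.
The CYP1A2 pathway (11% of clearance) drops to 0.46× activity: 0.11 × 0.46 = 0.0506.
The remaining 17% of clearance is unaffected.
New clearance relative to baseline: 0.544 + 2 + 0.0506 + 0.17 = 2.7646.
Because systemic exposure varies inversely with clearance, the combined effect is 1 / 2.7646 = 0.362.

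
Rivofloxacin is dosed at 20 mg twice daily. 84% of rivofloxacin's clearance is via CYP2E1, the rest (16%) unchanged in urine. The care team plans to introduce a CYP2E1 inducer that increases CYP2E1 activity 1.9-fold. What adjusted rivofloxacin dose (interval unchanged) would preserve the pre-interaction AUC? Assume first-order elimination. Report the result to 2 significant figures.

35 mg

The CYP2E1 pathway (84% of clearance) increases to 1.9× activity: 0.84 × 1.9 = 1.596.
The remaining 16% of clearance is unaffected.
CL_new/CL_old = 1.596 + 0.16 = 1.756.
Exposure is unchanged when dose changes in proportion to clearance. New dose = 20 mg × 1.756 = 35 mg.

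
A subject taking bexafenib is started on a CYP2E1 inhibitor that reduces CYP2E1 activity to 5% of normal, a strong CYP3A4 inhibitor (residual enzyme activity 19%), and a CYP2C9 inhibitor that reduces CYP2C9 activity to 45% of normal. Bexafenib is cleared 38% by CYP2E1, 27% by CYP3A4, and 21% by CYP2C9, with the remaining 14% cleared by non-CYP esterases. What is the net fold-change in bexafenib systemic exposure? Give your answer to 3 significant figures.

3.28

The CYP2E1 pathway (38% of clearance) is reduced to 0.05× activity: 0.38 × 0.05 = 0.019.
The CYP3A4 pathway (27% of clearance) is reduced to 0.19× activity: 0.27 × 0.19 = 0.0513.
The CYP2C9 pathway (21% of clearance) drops to 0.45× activity: 0.21 × 0.45 = 0.0945.
The remaining 14% of clearance is unaffected.
CL_new/CL_old = 0.019 + 0.0513 + 0.0945 + 0.14 = 0.3048.
Because systemic exposure varies inversely with clearance, the combined effect is 1 / 0.3048 = 3.28.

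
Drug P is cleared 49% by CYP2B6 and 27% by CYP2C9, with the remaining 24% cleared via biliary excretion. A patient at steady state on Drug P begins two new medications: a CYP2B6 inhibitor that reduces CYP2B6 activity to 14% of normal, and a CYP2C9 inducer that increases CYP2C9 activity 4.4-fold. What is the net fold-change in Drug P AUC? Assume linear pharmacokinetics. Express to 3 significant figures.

The CYP2B6 pathway (49% of clearance) is reduced to 0.14× activity: 0.49 × 0.14 = 0.0686.
The CYP2C9 pathway (27% of clearance) increases to 4.4× activity: 0.27 × 4.4 = 1.188.
Non-CYP routes (24%) are unchanged.
New clearance relative to baseline: 0.0686 + 1.188 + 0.24 = 1.4966.
Net AUC ratio = 1 / 1.4966 = 0.668.

0.668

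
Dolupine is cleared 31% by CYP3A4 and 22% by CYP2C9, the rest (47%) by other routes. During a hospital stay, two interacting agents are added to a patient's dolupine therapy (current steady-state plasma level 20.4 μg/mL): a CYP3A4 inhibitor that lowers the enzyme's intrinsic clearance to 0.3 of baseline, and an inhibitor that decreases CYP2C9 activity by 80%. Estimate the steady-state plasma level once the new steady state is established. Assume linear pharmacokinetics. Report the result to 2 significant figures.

CYP3A4: 0.31 × 0.3 = 0.093
CYP2C9: 0.22 × 0.2 = 0.044
Other: 0.47 (unchanged)
Relative clearance = 0.093 + 0.044 + 0.47 = 0.607.
Steady-state plasma level ∝ 1/CL: new value = 20.4 / 0.607 = 34 μg/mL.

34 μg/mL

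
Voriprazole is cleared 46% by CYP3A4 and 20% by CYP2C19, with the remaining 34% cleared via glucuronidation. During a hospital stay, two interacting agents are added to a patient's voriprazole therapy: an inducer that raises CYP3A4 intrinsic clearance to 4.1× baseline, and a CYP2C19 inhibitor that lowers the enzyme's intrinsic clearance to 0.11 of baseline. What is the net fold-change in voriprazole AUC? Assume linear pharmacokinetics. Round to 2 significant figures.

CYP3A4: 0.46 × 4.1 = 1.886
CYP2C19: 0.2 × 0.11 = 0.022
Other: 0.34 (unchanged)
New clearance relative to baseline: 1.886 + 0.022 + 0.34 = 2.248.
Because AUC varies inversely with clearance, the combined effect is 1 / 2.248 = 0.44.

0.44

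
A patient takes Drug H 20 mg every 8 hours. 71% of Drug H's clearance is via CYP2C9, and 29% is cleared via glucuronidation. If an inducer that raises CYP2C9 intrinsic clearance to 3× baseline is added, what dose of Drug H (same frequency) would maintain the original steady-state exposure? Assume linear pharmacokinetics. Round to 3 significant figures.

48.4 mg

The CYP2C9 pathway (71% of clearance) increases to 3× activity: 0.71 × 3 = 2.13.
The remaining 29% of clearance is unaffected.
CL_new/CL_old = 2.13 + 0.29 = 2.42.
Css,avg = (dose rate)/CL, so holding Css fixed requires dose ∝ CL: 20 × 2.42 = 48.4 mg.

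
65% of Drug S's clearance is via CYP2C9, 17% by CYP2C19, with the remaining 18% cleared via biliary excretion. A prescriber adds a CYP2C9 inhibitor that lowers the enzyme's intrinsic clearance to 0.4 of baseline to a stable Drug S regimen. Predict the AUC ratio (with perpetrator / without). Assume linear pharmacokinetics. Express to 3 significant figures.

The CYP2C9 pathway (65% of clearance) drops to 0.4× activity: 0.65 × 0.4 = 0.26.
CYP2C19 (17%) and the residual 18% are unaffected.
Relative clearance = 0.26 + 0.17 + 0.18 = 0.61.
AUC is inversely proportional to clearance, so the fold-change is 1 / 0.61 = 1.64.

1.64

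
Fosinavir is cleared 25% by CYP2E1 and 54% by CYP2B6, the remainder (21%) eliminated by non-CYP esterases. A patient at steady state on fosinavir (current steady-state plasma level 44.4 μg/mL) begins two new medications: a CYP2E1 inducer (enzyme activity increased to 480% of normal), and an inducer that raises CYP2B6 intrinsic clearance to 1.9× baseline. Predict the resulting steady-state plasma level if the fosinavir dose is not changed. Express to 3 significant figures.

CYP2E1: 0.25 × 4.8 = 1.2
CYP2B6: 0.54 × 1.9 = 1.026
Other: 0.21 (unchanged)
Relative clearance = 1.2 + 1.026 + 0.21 = 2.436.
New steady-state plasma level = 44.4 / 2.436 = 18.2 μg/mL (concentration scales inversely with clearance).

18.2 μg/mL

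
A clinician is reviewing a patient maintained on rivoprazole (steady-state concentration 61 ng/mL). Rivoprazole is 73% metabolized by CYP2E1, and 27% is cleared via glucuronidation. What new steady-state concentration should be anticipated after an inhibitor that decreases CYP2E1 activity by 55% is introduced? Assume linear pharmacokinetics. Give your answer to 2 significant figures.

The CYP2E1 pathway (73% of clearance) is reduced to 0.45× activity: 0.73 × 0.45 = 0.3285.
Non-CYP routes (27%) are unchanged.
Relative clearance = 0.3285 + 0.27 = 0.5985.
Steady-state concentration ∝ 1/CL, so new value = 61 / 0.5985 = 1.0 × 10² ng/mL.

1.0 × 10² ng/mL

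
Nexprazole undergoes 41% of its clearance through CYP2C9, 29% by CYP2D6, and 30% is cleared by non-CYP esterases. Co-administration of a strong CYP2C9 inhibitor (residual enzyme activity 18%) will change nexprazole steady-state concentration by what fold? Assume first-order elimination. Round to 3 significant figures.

1.51

The CYP2C9 pathway (41% of clearance) is reduced to 0.18× activity: 0.41 × 0.18 = 0.0738.
CYP2D6 (29%) and the residual 30% are unaffected.
Relative clearance = 0.0738 + 0.29 + 0.3 = 0.6638.
Since steady-state concentration ∝ 1/CL, the ratio is 1 / 0.6638 = 1.51.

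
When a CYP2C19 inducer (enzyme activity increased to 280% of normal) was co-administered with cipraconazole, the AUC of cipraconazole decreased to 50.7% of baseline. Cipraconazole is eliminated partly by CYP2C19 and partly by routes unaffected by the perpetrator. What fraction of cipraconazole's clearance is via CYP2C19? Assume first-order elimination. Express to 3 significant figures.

CL'/CL = 1 / 0.507 = 1.972
2.8·fm + (1 − fm) = 1.972
fm = (1.972 − 1) / (2.8 − 1) = 0.540

0.540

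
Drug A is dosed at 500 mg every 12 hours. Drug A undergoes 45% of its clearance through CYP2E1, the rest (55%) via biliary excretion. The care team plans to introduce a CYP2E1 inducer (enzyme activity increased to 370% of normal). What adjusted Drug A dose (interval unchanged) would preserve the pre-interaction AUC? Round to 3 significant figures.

CYP2E1: 0.45 × 3.7 = 1.665
Other: 0.55 (unchanged)
Relative clearance = 1.665 + 0.55 = 2.215.
Exposure is unchanged when dose changes in proportion to clearance. New dose = 500 mg × 2.215 = 1.11 × 10³ mg.

1.11 × 10³ mg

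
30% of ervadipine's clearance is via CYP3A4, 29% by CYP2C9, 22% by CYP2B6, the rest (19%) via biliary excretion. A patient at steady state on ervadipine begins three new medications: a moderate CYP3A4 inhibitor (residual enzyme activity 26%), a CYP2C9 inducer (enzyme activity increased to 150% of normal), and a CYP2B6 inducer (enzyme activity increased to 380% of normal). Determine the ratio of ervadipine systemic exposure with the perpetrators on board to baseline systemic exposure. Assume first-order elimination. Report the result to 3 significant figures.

CYP3A4: 0.3 × 0.26 = 0.078
CYP2C9: 0.29 × 1.5 = 0.435
CYP2B6: 0.22 × 3.8 = 0.836
Other: 0.19 (unchanged)
New clearance relative to baseline: 0.078 + 0.435 + 0.836 + 0.19 = 1.539.
Because systemic exposure varies inversely with clearance, the combined effect is 1 / 1.539 = 0.650.

0.650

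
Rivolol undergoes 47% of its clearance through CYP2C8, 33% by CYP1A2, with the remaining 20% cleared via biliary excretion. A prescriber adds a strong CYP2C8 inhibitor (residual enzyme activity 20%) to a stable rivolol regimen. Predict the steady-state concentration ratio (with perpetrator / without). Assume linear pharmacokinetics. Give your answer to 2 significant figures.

The CYP2C8 pathway (47% of clearance) falls to 0.2× activity: 0.47 × 0.2 = 0.094.
CYP1A2 (33%) and the residual 20% are unaffected.
CL_new/CL_old = 0.094 + 0.33 + 0.2 = 0.624.
Steady-state concentration is inversely proportional to clearance, so the fold-change is 1 / 0.624 = 1.6.

1.6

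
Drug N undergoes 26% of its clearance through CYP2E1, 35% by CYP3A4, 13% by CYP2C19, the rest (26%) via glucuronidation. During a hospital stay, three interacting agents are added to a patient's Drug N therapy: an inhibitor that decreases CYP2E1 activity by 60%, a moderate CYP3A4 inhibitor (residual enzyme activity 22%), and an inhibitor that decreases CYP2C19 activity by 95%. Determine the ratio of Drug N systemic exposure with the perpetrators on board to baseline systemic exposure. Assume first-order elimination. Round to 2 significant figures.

The CYP2E1 pathway (26% of clearance) falls to 0.4× activity: 0.26 × 0.4 = 0.104.
The CYP3A4 pathway (35% of clearance) falls to 0.22× activity: 0.35 × 0.22 = 0.077.
The CYP2C19 pathway (13% of clearance) is reduced to 0.05× activity: 0.13 × 0.05 = 0.0065.
The remaining 26% of clearance is unaffected.
CL_new/CL_old = 0.104 + 0.077 + 0.0065 + 0.26 = 0.4475.
Because systemic exposure varies inversely with clearance, the combined effect is 1 / 0.4475 = 2.2.

2.2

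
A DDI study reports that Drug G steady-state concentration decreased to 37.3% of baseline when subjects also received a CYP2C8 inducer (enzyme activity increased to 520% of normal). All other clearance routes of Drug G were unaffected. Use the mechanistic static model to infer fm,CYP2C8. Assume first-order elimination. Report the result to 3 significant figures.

0.400

CL'/CL = 1 / 0.373 = 2.681
5.2·fm + (1 − fm) = 2.681
fm = (2.681 − 1) / (5.2 − 1) = 0.400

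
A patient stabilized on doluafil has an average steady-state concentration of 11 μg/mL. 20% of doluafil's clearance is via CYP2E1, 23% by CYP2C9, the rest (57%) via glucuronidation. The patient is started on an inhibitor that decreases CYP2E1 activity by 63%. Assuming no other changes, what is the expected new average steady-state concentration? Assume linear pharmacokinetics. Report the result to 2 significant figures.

13 μg/mL

CYP2E1: 0.2 × 0.37 = 0.074
CYP2C9: 0.23 (unchanged)
Other: 0.57 (unchanged)
New clearance relative to baseline: 0.074 + 0.23 + 0.57 = 0.874.
New average steady-state concentration = baseline ÷ relative clearance = 11 / 0.874 = 13 μg/mL.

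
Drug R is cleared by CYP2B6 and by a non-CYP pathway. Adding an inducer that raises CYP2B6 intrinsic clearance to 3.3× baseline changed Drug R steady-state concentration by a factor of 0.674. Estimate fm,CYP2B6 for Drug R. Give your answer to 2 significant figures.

Call the CYP2B6 fraction fm. After the interaction, CL_new/CL_old = fm × 3.3 + (1 − fm).
Steady-state concentration ratio = 1 / (new CL fraction), so new CL fraction = 1 / 0.674 = 1.484.
fm × 3.3 + 1 − fm = 1.484  ⇒  fm × (3.3 − 1) = 0.4837  ⇒  fm = 0.21.

0.21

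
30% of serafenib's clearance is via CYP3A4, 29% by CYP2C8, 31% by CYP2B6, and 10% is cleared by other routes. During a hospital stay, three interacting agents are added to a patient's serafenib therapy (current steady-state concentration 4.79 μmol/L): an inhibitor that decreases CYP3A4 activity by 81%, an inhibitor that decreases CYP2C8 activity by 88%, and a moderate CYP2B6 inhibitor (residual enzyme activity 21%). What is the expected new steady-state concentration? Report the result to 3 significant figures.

18.6 μmol/L

The CYP3A4 pathway (30% of clearance) falls to 0.19× activity: 0.3 × 0.19 = 0.057.
The CYP2C8 pathway (29% of clearance) drops to 0.12× activity: 0.29 × 0.12 = 0.0348.
The CYP2B6 pathway (31% of clearance) is reduced to 0.21× activity: 0.31 × 0.21 = 0.0651.
The remaining 10% of clearance is unaffected.
CL_new/CL_old = 0.057 + 0.0348 + 0.0651 + 0.1 = 0.2569.
Dividing the baseline by the relative clearance: 4.79 / 0.2569 = 18.6 μmol/L.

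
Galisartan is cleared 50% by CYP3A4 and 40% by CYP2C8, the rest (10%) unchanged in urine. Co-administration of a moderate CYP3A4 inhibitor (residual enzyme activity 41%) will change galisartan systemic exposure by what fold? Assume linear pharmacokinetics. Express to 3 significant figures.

The CYP3A4 pathway (50% of clearance) drops to 0.41× activity: 0.5 × 0.41 = 0.205.
CYP2C8 (40%) and the residual 10% are unaffected.
CL_new/CL_old = 0.205 + 0.4 + 0.1 = 0.705.
Since systemic exposure ∝ 1/CL, the ratio is 1 / 0.705 = 1.42.

1.42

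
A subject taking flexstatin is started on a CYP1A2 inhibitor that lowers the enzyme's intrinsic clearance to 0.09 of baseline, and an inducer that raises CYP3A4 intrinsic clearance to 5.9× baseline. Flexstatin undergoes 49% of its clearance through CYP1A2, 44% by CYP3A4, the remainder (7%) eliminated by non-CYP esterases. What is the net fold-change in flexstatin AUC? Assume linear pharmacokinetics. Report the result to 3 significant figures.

The CYP1A2 pathway (49% of clearance) falls to 0.09× activity: 0.49 × 0.09 = 0.0441.
The CYP3A4 pathway (44% of clearance) is boosted to 5.9× activity: 0.44 × 5.9 = 2.596.
The remaining 7% of clearance is unaffected.
New clearance relative to baseline: 0.0441 + 2.596 + 0.07 = 2.7101.
Because AUC varies inversely with clearance, the combined effect is 1 / 2.7101 = 0.369.

0.369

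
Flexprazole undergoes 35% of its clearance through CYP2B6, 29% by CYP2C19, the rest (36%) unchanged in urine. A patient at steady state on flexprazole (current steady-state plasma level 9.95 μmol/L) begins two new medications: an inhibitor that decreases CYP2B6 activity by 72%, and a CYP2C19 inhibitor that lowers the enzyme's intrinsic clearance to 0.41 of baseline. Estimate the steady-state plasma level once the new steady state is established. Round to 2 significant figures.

CYP2B6: 0.35 × 0.28 = 0.098
CYP2C19: 0.29 × 0.41 = 0.1189
Other: 0.36 (unchanged)
New clearance relative to baseline: 0.098 + 0.1189 + 0.36 = 0.5769.
New steady-state plasma level = 9.95 / 0.5769 = 17 μmol/L (concentration scales inversely with clearance).

17 μmol/L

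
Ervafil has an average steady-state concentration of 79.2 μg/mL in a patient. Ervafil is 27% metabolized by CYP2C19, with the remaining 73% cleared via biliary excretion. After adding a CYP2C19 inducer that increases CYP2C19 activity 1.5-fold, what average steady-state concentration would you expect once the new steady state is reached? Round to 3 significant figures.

The CYP2C19 pathway (27% of clearance) is boosted to 1.5× activity: 0.27 × 1.5 = 0.405.
The remaining 73% of clearance is unaffected.
Relative clearance = 0.405 + 0.73 = 1.135.
Average steady-state concentration ∝ 1/CL, so new value = 79.2 / 1.135 = 69.8 μg/mL.

69.8 μg/mL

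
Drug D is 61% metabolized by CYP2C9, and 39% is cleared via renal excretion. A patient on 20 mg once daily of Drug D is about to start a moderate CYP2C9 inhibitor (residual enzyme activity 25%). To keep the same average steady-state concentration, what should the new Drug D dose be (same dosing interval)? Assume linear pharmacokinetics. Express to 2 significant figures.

11 mg

CYP2C9: 0.61 × 0.25 = 0.1525
Other: 0.39 (unchanged)
New clearance relative to baseline: 0.1525 + 0.39 = 0.5425.
Exposure is unchanged when dose changes in proportion to clearance. New dose = 20 mg × 0.5425 = 11 mg.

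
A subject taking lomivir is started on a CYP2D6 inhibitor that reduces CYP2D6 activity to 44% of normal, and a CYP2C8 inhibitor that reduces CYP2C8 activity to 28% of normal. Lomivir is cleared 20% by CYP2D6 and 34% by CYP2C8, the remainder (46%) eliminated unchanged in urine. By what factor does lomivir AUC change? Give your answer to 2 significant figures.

1.6

CYP2D6: 0.2 × 0.44 = 0.088
CYP2C8: 0.34 × 0.28 = 0.0952
Other: 0.46 (unchanged)
Relative clearance = 0.088 + 0.0952 + 0.46 = 0.6432.
Net AUC ratio = 1 / 0.6432 = 1.6.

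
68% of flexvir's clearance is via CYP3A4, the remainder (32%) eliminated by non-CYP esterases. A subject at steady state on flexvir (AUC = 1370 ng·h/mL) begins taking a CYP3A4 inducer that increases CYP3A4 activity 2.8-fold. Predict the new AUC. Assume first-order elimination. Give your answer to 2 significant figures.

The CYP3A4 pathway (68% of clearance) is boosted to 2.8× activity: 0.68 × 2.8 = 1.904.
The remaining 32% of clearance is unaffected.
CL_new/CL_old = 1.904 + 0.32 = 2.224.
With dosing unchanged, AUC scales as 1/CL: 1370 / 2.224 = 6.2 × 10² ng·h/mL.

6.2 × 10² ng·h/mL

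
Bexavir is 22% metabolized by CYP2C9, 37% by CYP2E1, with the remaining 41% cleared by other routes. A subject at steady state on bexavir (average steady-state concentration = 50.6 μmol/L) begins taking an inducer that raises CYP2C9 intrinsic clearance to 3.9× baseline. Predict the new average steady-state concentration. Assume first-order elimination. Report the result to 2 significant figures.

The CYP2C9 pathway (22% of clearance) increases to 3.9× activity: 0.22 × 3.9 = 0.858.
CYP2E1 (37%) and the residual 41% are unaffected.
CL_new/CL_old = 0.858 + 0.37 + 0.41 = 1.638.
New average steady-state concentration = baseline ÷ relative clearance = 50.6 / 1.638 = 31 μmol/L.

31 μmol/L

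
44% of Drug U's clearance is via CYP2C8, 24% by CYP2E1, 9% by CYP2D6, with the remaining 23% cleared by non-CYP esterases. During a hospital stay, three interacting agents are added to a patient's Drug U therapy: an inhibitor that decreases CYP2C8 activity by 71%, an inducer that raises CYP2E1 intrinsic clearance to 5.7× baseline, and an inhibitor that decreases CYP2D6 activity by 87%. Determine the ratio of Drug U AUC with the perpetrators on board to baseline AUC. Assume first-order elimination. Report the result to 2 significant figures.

The CYP2C8 pathway (44% of clearance) is reduced to 0.29× activity: 0.44 × 0.29 = 0.1276.
The CYP2E1 pathway (24% of clearance) increases to 5.7× activity: 0.24 × 5.7 = 1.368.
The CYP2D6 pathway (9% of clearance) drops to 0.13× activity: 0.09 × 0.13 = 0.0117.
The remaining 23% of clearance is unaffected.
CL_new/CL_old = 0.1276 + 1.368 + 0.0117 + 0.23 = 1.7373.
Net AUC ratio = 1 / 1.7373 = 0.58.

0.58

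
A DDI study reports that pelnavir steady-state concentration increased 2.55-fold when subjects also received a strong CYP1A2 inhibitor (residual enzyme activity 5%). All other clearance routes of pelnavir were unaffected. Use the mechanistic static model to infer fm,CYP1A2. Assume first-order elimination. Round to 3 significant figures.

0.640

Call the CYP1A2 fraction fm. After the interaction, CL_new/CL_old = fm × 0.05 + (1 − fm).
Steady-state concentration ratio = 1 / (new CL fraction), so new CL fraction = 1 / 2.55 = 0.3922.
fm × 0.05 + 1 − fm = 0.3922  ⇒  fm × (0.05 − 1) = −0.6078  ⇒  fm = 0.640.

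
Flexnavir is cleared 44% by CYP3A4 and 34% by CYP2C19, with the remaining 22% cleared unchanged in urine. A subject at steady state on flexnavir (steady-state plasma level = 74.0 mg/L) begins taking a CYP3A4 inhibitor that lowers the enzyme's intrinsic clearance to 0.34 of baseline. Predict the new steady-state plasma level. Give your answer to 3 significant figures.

The CYP3A4 pathway (44% of clearance) is reduced to 0.34× activity: 0.44 × 0.34 = 0.1496.
CYP2C19 (34%) and the residual 22% are unaffected.
New clearance relative to baseline: 0.1496 + 0.34 + 0.22 = 0.7096.
With dosing unchanged, steady-state plasma level scales as 1/CL: 74.0 / 0.7096 = 104 mg/L.

104 mg/L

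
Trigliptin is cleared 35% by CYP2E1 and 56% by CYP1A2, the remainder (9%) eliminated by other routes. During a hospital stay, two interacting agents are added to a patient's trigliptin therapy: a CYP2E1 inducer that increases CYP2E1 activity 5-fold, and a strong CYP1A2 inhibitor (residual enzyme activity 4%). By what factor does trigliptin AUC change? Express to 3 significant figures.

0.537

The CYP2E1 pathway (35% of clearance) rises to 5× activity: 0.35 × 5 = 1.75.
The CYP1A2 pathway (56% of clearance) drops to 0.04× activity: 0.56 × 0.04 = 0.0224.
Non-CYP routes (9%) are unchanged.
New clearance relative to baseline: 1.75 + 0.0224 + 0.09 = 1.8624.
AUC ∝ 1/CL: fold-change = 1 / 1.8624 = 0.537.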